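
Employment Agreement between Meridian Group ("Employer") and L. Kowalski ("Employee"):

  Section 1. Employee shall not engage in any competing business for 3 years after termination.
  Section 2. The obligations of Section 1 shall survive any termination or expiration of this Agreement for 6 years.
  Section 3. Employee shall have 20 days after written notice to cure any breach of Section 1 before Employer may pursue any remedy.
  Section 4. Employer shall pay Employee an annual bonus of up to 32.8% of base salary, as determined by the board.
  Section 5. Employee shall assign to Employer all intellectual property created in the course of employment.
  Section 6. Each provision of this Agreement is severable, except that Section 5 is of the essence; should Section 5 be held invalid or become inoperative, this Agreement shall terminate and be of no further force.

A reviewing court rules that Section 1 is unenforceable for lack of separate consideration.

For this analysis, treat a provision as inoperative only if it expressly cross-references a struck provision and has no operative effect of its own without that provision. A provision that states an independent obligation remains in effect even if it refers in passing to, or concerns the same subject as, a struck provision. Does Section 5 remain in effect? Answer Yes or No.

Yes

Section 1 is struck. Section 2 has no operative effect of its own apart from Section 1 and is therefore inoperative. The only function of Section 3 is the cure period for breach of Section 1, so it cannot stand once Section 1 is removed. Section 6 makes Section 5 an essential term, but Section 5 is unaffected, so the severability proviso in Section 6 preserves the remaining provisions. The provisions still in force are Section 4, Section 5, and Section 6. Section 5 is among the surviving provisions, so the answer is yes.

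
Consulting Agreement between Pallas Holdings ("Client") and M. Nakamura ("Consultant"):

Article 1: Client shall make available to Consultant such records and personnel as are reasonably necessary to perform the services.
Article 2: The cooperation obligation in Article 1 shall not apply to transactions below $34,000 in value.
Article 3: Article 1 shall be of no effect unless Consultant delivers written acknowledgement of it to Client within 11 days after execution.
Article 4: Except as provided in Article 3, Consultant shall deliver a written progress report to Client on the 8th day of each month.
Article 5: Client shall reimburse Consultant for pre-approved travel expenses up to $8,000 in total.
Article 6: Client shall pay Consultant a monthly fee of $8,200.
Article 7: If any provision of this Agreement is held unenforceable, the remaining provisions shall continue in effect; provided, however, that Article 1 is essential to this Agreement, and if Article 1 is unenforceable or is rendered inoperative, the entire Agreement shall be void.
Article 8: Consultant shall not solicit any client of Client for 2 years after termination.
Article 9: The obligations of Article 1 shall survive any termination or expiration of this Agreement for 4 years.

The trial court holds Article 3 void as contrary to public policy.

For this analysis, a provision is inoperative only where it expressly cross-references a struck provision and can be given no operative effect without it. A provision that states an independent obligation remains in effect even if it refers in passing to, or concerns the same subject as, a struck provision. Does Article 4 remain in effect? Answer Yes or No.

Article 3 is struck. Article 4 mentions Article 3 but its own obligation stands independently of Article 3, so Article 4 is not affected. No other provision's operative terms depend on Article 3. Article 7 makes Article 1 an essential term, but Article 1 is unaffected, so the severability proviso in Article 7 preserves the remaining provisions. That leaves Article 1, Article 2, Article 4, Article 5, Article 6, Article 7, Article 8, and Article 9 in effect. Article 4 is among the surviving provisions, so the answer is yes.

Yes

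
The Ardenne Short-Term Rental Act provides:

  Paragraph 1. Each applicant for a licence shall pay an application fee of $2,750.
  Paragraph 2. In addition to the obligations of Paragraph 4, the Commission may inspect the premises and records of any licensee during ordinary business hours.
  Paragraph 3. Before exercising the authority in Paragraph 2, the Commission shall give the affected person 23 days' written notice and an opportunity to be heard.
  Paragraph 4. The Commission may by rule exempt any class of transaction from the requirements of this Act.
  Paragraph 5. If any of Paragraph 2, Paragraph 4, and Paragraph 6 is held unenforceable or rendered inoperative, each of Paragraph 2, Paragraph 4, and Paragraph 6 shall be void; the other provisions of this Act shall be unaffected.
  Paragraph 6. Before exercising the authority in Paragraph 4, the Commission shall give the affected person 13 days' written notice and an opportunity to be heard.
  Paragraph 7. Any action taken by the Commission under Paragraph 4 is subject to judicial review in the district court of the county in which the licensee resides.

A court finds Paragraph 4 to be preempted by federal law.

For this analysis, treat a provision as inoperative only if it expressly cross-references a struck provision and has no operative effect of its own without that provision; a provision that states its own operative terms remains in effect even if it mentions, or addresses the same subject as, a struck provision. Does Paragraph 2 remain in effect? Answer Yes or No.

Paragraph 4 is struck. Paragraph 6 has no operative effect of its own apart from Paragraph 4 and is therefore inoperative. The only function of Paragraph 7 is the judicial-review right for Paragraph 4, so it cannot stand once Paragraph 4 is removed. Paragraph 5 declares Paragraph 2, Paragraph 4, and Paragraph 6 mutually dependent; since one of them has fallen, all of them are of no effect. That brings down Paragraph 2 as well. Paragraph 3 in turn depends solely on a provision now struck and likewise falls. The remainder continues in force under Paragraph 5. That leaves Paragraph 1 and Paragraph 5 in effect. Paragraph 2 is among the inoperative provisions, so the answer is no.

No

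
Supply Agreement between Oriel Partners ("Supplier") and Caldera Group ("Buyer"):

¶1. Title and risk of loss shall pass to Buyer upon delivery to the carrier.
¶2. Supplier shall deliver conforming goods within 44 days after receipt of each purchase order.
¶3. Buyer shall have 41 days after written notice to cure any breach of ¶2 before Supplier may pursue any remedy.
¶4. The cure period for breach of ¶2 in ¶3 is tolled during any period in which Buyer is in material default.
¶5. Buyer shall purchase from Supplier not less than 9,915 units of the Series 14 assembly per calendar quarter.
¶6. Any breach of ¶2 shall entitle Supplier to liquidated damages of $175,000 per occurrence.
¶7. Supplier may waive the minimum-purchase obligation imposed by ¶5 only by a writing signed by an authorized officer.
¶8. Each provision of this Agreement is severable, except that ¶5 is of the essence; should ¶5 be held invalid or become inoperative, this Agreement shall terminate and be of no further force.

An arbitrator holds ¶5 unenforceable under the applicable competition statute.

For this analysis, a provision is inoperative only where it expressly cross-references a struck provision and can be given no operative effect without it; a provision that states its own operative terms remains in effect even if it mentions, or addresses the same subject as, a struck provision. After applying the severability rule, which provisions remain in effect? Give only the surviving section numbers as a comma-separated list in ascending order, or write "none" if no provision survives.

¶5 is struck. The only function of ¶7 is the waiver condition for ¶5, so it cannot stand once ¶5 is removed. ¶8 makes ¶5 an essential term, and ¶5 is the provision held invalid; under ¶8, the entire Agreement is therefore void. No provision of the Agreement survives.

none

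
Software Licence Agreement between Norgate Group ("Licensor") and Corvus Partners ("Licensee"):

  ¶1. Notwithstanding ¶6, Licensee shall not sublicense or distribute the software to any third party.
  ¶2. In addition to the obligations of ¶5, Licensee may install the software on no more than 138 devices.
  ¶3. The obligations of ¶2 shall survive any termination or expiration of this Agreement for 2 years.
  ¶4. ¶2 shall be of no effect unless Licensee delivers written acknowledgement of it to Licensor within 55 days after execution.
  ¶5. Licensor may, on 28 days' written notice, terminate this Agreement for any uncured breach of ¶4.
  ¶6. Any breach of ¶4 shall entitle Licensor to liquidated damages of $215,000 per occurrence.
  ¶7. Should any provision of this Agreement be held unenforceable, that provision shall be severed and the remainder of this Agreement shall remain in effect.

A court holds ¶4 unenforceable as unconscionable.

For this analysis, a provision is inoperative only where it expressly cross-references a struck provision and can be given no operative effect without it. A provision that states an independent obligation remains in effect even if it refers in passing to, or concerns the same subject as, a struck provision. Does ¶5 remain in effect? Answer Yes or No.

¶4 is struck. ¶5 operates only by reference to ¶4, so it falls with ¶4. ¶6 has no operative effect of its own apart from ¶4 and is therefore inoperative. Although ¶2 refers to ¶5, its operative terms do not depend on ¶5, so it remains in effect. Although ¶1 refers to ¶6, its operative terms do not depend on ¶6, so it remains in effect. Under the severability clause in ¶7, the remaining provisions continue in force. ¶1, ¶2, ¶3, and ¶7 remain in effect. ¶5 is among the inoperative provisions, so the answer is no.

No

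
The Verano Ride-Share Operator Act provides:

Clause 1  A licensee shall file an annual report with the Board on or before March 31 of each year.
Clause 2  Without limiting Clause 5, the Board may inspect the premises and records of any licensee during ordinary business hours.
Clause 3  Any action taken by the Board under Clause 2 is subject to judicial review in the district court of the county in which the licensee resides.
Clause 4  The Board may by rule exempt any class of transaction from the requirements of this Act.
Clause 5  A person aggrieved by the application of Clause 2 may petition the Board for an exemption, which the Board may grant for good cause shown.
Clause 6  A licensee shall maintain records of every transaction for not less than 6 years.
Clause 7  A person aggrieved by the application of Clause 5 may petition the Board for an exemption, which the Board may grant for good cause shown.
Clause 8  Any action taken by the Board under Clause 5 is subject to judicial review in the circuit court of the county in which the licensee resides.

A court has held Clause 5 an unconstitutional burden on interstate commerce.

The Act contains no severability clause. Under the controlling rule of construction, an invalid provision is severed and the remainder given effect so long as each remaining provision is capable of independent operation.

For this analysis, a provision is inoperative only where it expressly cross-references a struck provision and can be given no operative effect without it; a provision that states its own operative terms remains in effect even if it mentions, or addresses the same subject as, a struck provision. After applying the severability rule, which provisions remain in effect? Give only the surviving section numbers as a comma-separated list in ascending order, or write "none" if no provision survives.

1, 2, 3, 4, 6

Clause 5 is struck. Clause 7 has no operative effect of its own apart from Clause 5 and is therefore inoperative. The only function of Clause 8 is the judicial-review right for Clause 5, so it cannot stand once Clause 5 is removed. Clause 2 mentions Clause 5 but its own obligation stands independently of Clause 5, so Clause 2 is not affected. Under the stated default rule, only provisions that cannot operate independently fall away; the rest are enforced. The provisions still in force are Clause 1, Clause 2, Clause 3, Clause 4, and Clause 6.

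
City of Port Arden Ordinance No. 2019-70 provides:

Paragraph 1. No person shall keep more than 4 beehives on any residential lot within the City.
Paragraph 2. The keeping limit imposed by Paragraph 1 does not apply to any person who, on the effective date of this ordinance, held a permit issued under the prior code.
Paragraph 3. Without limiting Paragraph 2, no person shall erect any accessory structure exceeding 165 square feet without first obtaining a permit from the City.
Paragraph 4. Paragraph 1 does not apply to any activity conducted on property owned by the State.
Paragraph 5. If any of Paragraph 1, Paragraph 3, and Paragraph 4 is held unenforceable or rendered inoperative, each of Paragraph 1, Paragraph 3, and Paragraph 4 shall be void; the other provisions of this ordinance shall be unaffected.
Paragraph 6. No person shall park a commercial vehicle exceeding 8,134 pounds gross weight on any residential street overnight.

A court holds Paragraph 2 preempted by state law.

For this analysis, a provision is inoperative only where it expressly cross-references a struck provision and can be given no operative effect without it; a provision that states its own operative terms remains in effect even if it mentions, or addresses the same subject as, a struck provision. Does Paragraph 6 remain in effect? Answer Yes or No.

Yes

Paragraph 2 is struck. Although Paragraph 3 refers to Paragraph 2, its operative terms do not depend on Paragraph 2, so it remains in effect. Nothing else in the ordinance is defined by reference to Paragraph 2. Paragraph 5 ties Paragraph 1, Paragraph 3, and Paragraph 4 together, but none of those is affected here; the remaining provisions continue in force under Paragraph 5. Paragraph 1, Paragraph 3, Paragraph 4, Paragraph 5, and Paragraph 6 remain in effect. Paragraph 6 is among the surviving provisions, so the answer is yes.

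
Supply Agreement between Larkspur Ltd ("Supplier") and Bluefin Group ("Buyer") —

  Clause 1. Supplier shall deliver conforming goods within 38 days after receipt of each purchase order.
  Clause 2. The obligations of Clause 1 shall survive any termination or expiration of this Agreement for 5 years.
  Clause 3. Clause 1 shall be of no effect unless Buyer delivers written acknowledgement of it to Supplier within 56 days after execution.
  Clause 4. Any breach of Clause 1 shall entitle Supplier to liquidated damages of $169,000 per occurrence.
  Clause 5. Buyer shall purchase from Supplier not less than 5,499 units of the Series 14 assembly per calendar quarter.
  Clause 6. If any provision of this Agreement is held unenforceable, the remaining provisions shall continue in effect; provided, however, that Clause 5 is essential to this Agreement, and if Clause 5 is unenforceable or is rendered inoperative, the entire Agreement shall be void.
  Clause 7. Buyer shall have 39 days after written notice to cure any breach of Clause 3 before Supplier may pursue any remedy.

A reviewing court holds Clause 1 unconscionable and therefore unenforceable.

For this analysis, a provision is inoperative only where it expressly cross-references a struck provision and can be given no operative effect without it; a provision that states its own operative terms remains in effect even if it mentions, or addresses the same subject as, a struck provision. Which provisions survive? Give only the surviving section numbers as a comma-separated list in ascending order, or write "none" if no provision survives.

Clause 1 is struck. Clause 2 has no operative effect of its own apart from Clause 1 and is therefore inoperative. Clause 3 merely fixes the acknowledgement condition for Clause 1; with Clause 1 gone it has nothing to operate on and falls away. The whole of Clause 4 is the liquidated-damages amount, defined by reference to Clause 1, so Clause 4 cannot stand once Clause 1 is removed. Clause 7 merely fixes the cure period for breach of Clause 3; with Clause 3 gone it has nothing to operate on and falls away. Clause 6 makes Clause 5 an essential term, but Clause 5 is unaffected, so the severability proviso in Clause 6 preserves the remaining provisions. Clause 5 and Clause 6 remain in effect.

5, 6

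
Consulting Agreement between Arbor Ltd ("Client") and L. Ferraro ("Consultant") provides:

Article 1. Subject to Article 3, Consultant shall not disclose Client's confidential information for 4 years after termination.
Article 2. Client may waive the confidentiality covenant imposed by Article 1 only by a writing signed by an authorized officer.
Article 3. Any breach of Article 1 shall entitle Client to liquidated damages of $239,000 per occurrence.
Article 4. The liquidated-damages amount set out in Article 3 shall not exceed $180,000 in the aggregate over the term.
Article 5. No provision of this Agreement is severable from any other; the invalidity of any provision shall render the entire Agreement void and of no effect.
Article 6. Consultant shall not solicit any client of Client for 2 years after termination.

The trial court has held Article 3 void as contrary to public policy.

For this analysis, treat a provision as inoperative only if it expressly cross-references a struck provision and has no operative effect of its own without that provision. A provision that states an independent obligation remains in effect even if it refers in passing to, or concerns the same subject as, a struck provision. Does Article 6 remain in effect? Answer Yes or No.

No

Article 3 is struck. Article 4 operates only by reference to Article 3, so it falls with Article 3. Article 5 provides that the Agreement is not severable, so the invalidity of any one provision voids the entire Agreement. No provision of the Agreement survives. Article 6 is among the inoperative provisions, so the answer is no.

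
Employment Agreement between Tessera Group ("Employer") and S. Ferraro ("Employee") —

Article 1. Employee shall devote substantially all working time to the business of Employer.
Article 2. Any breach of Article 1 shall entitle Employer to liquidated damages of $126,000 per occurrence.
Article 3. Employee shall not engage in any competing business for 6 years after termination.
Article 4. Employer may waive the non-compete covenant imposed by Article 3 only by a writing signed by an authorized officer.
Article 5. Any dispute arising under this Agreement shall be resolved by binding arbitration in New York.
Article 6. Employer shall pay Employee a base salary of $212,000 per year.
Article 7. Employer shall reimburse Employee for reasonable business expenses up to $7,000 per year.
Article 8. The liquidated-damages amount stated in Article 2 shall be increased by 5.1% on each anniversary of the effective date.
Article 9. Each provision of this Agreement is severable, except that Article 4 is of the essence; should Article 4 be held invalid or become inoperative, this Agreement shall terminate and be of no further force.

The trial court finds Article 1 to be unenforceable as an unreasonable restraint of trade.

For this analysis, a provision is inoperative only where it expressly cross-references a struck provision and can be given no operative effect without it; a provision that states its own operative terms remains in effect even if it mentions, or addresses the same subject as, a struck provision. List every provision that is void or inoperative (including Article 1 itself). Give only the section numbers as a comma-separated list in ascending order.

1, 2, 8

Article 1 is struck. Article 2 operates only by reference to Article 1, so it falls with Article 1. Article 8 has no operative effect of its own apart from Article 2 and is therefore inoperative. Article 9 makes Article 4 an essential term, but Article 4 is unaffected, so the severability proviso in Article 9 preserves the remaining provisions. That leaves Article 3, Article 4, Article 5, Article 6, Article 7, and Article 9 in effect.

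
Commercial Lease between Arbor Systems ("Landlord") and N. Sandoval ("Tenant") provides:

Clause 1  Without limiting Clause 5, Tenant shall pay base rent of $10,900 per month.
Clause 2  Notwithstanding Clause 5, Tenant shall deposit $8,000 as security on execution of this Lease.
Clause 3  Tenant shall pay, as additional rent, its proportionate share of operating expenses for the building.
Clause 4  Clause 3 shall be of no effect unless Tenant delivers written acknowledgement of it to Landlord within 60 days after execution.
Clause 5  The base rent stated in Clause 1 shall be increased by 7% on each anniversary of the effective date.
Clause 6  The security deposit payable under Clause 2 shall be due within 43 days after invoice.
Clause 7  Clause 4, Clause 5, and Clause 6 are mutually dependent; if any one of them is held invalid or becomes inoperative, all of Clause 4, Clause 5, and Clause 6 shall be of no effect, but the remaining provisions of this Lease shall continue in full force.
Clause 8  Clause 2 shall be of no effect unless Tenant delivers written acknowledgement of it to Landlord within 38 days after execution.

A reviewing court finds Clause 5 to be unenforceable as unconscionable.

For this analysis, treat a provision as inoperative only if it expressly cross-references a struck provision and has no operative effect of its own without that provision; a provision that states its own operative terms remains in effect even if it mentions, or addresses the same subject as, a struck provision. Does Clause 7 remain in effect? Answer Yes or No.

Yes

Clause 5 is struck. Clause 1 mentions Clause 5 but its own obligation stands independently of Clause 5, so Clause 1 is not affected. Although Clause 2 refers to Clause 5, its operative terms do not depend on Clause 5, so it remains in effect. Nothing else in the Lease is defined by reference to Clause 5. Clause 7 declares Clause 4, Clause 5, and Clause 6 mutually dependent; since one of them has fallen, all of them are of no effect. That brings down Clause 4 and Clause 6 as well. The remainder continues in force under Clause 7. That leaves Clause 1, Clause 2, Clause 3, Clause 7, and Clause 8 in effect. Clause 7 is among the surviving provisions, so the answer is yes.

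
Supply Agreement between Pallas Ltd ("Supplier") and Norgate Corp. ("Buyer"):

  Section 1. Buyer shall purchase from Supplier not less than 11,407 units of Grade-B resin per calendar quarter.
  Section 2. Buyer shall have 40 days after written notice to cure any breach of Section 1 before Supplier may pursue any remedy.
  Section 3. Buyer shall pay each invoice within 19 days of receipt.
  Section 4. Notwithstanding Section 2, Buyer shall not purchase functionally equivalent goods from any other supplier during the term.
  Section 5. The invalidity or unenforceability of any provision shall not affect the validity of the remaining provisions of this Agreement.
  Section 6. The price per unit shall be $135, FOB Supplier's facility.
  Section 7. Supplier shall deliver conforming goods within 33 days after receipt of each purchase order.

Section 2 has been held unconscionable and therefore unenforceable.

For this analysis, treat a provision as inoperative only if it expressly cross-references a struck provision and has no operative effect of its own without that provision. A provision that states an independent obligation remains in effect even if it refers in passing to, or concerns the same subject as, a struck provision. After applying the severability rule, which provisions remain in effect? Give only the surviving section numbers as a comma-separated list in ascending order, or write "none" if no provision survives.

1, 3, 4, 5, 6, 7

Section 2 is struck. Although Section 4 refers to Section 2, its operative terms do not depend on Section 2, so it remains in effect. Nothing else in the Agreement is defined by reference to Section 2. Under the severability clause in Section 5, the remaining provisions continue in force. That leaves Section 1, Section 3, Section 4, Section 5, Section 6, and Section 7 in effect.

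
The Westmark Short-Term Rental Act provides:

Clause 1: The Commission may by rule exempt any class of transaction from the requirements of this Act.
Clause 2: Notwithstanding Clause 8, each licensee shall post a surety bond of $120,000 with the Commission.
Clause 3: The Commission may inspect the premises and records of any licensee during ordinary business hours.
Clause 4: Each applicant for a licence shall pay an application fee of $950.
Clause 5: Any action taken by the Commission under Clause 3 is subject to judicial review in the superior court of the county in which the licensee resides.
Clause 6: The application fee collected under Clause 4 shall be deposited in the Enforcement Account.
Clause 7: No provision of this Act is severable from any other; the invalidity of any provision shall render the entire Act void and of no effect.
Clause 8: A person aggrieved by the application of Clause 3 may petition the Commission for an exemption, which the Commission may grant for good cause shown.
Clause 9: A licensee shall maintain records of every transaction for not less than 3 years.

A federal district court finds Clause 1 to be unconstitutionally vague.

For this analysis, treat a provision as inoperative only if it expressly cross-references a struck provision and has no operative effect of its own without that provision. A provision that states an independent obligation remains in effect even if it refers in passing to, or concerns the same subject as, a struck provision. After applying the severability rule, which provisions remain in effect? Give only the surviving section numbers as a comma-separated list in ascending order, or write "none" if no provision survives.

none

Clause 1 is struck. No other provision's operative terms depend on Clause 1. Clause 7 provides that the Act is not severable, so the invalidity of any one provision voids the entire Act. No provision of the Act survives.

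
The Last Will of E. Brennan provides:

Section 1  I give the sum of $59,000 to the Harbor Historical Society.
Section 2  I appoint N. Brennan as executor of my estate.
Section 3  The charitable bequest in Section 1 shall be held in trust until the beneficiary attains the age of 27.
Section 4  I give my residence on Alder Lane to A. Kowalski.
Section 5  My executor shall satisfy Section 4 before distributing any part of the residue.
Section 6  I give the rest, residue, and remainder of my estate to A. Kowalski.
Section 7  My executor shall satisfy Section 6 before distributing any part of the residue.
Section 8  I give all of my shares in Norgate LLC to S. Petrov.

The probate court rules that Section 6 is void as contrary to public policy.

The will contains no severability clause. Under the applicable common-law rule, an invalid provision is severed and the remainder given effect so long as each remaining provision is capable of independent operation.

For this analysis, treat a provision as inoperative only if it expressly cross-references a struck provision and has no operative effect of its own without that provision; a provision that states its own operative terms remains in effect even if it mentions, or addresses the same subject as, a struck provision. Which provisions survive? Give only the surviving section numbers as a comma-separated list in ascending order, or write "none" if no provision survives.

1, 2, 3, 4, 5, 8

Section 6 is struck. Section 7 merely fixes the priority direction for Section 6; with Section 6 gone it has nothing to operate on and falls away. With no severability clause, the stated default rule severs what cannot stand and enforces each remaining provision that can operate on its own. Section 1, Section 2, Section 3, Section 4, Section 5, and Section 8 remain in effect.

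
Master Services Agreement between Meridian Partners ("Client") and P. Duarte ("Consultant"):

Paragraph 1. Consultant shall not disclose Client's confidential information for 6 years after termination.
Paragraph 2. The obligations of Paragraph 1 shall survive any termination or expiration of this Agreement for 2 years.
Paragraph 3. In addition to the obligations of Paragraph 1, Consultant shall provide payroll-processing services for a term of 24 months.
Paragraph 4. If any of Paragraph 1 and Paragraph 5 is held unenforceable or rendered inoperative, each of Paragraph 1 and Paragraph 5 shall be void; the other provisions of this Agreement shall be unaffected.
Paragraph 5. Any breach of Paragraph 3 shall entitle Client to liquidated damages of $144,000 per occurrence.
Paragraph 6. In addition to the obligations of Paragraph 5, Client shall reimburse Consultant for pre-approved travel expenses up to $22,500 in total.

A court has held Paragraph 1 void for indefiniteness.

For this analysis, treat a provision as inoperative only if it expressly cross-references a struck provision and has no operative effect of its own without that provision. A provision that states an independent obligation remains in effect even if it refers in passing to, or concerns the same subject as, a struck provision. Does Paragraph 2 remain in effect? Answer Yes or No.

No

Paragraph 1 is struck. Paragraph 2 has no operative effect of its own apart from Paragraph 1 and is therefore inoperative. Paragraph 6 mentions Paragraph 5 but its own obligation stands independently of Paragraph 5, so Paragraph 6 is not affected. Although Paragraph 3 refers to Paragraph 1, its operative terms do not depend on Paragraph 1, so it remains in effect. Paragraph 4 declares Paragraph 1 and Paragraph 5 mutually dependent; since one of them has fallen, all of them are of no effect. That brings down Paragraph 5 as well. The remainder continues in force under Paragraph 4. That leaves Paragraph 3, Paragraph 4, and Paragraph 6 in effect. Paragraph 2 is among the inoperative provisions, so the answer is no.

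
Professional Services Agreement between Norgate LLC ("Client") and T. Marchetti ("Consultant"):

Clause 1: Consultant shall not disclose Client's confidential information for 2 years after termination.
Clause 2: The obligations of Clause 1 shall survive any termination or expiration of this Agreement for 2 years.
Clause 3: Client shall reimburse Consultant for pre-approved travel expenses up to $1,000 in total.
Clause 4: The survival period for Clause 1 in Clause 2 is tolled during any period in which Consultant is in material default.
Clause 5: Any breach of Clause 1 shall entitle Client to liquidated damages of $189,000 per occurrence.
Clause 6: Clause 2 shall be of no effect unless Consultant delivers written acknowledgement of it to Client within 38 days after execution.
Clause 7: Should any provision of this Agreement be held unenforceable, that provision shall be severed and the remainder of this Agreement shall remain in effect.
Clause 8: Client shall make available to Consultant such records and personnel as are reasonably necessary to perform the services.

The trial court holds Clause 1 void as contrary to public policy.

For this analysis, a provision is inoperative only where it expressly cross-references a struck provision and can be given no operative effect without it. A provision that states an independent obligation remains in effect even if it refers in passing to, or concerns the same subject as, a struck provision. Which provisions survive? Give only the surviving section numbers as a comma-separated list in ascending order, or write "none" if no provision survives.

Clause 1 is struck. Clause 2 merely fixes the survival period for Clause 1; with Clause 1 gone it has nothing to operate on and falls away. Clause 5 has no operative effect of its own apart from Clause 1 and is therefore inoperative. Clause 4 operates only by reference to Clause 2, so it falls with Clause 2. The only function of Clause 6 is the acknowledgement condition for Clause 2, so it cannot stand once Clause 2 is removed. Clause 7 is a severability clause and preserves every provision that can still be given independent effect. The provisions still in force are Clause 3, Clause 7, and Clause 8.

3, 7, 8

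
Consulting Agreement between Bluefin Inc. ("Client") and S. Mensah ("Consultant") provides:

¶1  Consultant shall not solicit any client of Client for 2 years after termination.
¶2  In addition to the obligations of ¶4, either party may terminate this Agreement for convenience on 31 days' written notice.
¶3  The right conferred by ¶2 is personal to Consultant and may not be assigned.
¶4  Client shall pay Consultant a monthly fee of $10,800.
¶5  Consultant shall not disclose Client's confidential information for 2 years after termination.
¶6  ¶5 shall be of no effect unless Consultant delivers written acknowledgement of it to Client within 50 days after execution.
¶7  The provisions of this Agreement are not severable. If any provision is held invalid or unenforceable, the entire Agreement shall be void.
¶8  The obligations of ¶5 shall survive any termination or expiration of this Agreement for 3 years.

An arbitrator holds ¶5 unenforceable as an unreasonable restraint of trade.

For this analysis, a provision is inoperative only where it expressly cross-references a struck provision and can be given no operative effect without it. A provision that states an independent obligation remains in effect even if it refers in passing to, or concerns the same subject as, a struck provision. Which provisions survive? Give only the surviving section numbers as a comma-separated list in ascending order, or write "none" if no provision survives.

¶5 is struck. ¶6 merely fixes the acknowledgement condition for ¶5; with ¶5 gone it has nothing to operate on and falls away. ¶8 merely fixes the survival period for ¶5; with ¶5 gone it has nothing to operate on and falls away. ¶7 provides that the Agreement is not severable, so the invalidity of any one provision voids the entire Agreement. No provision of the Agreement survives.

none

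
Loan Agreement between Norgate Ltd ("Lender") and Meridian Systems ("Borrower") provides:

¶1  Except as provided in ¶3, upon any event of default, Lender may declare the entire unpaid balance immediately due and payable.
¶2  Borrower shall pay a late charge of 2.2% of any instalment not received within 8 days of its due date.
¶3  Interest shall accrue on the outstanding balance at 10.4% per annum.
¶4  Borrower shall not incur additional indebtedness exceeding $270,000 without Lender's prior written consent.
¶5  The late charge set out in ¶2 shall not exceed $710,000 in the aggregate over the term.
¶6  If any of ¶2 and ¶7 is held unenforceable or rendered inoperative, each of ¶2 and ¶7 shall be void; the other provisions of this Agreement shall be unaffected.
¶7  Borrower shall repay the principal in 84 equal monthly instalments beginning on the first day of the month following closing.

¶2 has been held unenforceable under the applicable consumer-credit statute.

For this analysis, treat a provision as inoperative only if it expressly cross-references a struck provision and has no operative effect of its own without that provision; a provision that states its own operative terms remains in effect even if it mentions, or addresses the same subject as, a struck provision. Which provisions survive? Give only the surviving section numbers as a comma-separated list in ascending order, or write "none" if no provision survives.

¶2 is struck. The whole of ¶5 is the aggregate cap on the late charge, defined by reference to ¶2, so ¶5 cannot stand once ¶2 is removed. ¶6 declares ¶2 and ¶7 mutually dependent; since one of them has fallen, all of them are of no effect. That brings down ¶7 as well. The remainder continues in force under ¶6. ¶1, ¶3, ¶4, and ¶6 remain in effect.

1, 3, 4, 6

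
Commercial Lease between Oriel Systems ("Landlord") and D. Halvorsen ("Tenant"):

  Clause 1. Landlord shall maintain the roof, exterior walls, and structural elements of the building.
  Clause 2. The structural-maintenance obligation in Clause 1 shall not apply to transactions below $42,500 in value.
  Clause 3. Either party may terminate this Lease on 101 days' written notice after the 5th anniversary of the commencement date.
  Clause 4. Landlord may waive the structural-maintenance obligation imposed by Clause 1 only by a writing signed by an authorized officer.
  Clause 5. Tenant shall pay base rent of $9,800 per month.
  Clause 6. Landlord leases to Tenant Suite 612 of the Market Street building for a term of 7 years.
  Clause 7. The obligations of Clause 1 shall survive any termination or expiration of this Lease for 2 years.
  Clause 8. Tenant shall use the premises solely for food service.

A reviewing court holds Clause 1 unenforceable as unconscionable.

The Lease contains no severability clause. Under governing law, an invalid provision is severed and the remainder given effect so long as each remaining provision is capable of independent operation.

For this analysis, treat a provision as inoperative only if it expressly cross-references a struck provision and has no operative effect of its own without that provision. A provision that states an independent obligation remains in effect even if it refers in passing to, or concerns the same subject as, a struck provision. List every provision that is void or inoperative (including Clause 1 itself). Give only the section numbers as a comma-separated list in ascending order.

1, 2, 4, 7

Clause 1 is struck. Clause 2 operates only by reference to Clause 1, so it falls with Clause 1. Clause 4 has no operative effect of its own apart from Clause 1 and is therefore inoperative. Clause 7 has no operative effect of its own apart from Clause 1 and is therefore inoperative. Under the stated default rule, only provisions that cannot operate independently fall away; the rest are enforced. The provisions still in force are Clause 3, Clause 5, Clause 6, and Clause 8.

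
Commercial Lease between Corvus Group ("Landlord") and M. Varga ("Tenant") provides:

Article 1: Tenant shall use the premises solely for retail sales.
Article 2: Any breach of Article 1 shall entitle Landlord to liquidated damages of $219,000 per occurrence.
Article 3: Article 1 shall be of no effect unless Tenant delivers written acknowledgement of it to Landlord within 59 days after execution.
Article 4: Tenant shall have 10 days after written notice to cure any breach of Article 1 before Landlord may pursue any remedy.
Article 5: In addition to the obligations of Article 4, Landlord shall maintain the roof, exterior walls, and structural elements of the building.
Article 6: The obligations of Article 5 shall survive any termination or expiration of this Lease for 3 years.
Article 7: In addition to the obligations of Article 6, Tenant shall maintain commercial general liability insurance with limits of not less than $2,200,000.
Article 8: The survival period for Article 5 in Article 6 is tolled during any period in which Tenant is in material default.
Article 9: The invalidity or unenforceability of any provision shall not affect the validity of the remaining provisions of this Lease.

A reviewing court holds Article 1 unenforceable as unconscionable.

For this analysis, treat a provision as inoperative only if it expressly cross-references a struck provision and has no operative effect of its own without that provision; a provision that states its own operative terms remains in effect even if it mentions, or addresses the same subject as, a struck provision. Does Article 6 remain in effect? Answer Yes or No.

Yes

Article 1 is struck. The whole of Article 2 is the liquidated-damages amount, defined by reference to Article 1, so Article 2 cannot stand once Article 1 is removed. Article 3 operates only by reference to Article 1, so it falls with Article 1. Article 4 operates only by reference to Article 1, so it falls with Article 1. Although Article 5 refers to Article 4, its operative terms do not depend on Article 4, so it remains in effect. Under the severability clause in Article 9, the remaining provisions continue in force. Article 5, Article 6, Article 7, Article 8, and Article 9 remain in effect. Article 6 is among the surviving provisions, so the answer is yes.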